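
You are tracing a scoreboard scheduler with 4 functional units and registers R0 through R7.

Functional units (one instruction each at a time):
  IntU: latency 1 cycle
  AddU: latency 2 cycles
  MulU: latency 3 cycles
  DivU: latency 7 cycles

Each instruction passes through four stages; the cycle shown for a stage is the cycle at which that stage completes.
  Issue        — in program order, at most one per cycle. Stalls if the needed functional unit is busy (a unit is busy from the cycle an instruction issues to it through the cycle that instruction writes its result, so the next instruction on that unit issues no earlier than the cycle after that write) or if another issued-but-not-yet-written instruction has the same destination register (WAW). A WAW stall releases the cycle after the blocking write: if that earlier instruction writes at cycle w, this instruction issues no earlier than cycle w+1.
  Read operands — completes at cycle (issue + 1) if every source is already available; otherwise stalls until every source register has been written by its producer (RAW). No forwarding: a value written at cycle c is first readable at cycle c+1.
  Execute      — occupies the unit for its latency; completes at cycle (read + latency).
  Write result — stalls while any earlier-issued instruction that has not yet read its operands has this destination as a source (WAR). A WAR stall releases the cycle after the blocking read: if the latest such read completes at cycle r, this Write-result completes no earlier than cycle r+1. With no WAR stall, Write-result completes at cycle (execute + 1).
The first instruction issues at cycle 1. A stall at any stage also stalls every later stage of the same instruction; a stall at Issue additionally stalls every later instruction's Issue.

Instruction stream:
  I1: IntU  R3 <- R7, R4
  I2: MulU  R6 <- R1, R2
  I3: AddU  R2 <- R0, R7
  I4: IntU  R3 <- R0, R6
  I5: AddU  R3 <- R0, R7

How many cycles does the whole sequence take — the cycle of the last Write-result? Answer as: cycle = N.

cycle 1: I1 issues→IntU
cycle 2: I1 reads | I2 issues→MulU
cycle 3: I1 exec-done | I2 reads | I3 issues→AddU
cycle 4: I1 writes R3 | I3 reads
cycle 5: I4 issues→IntU
cycle 6: I2 exec-done | I3 exec-done
cycle 7: I2 writes R6 | I3 writes R2
cycle 8: I4 reads
cycle 9: I4 exec-done
cycle 10: I4 writes R3
cycle 11: I5 issues→AddU
cycle 12: I5 reads
cycle 14: I5 exec-done
cycle 15: I5 writes R3

cycle = 15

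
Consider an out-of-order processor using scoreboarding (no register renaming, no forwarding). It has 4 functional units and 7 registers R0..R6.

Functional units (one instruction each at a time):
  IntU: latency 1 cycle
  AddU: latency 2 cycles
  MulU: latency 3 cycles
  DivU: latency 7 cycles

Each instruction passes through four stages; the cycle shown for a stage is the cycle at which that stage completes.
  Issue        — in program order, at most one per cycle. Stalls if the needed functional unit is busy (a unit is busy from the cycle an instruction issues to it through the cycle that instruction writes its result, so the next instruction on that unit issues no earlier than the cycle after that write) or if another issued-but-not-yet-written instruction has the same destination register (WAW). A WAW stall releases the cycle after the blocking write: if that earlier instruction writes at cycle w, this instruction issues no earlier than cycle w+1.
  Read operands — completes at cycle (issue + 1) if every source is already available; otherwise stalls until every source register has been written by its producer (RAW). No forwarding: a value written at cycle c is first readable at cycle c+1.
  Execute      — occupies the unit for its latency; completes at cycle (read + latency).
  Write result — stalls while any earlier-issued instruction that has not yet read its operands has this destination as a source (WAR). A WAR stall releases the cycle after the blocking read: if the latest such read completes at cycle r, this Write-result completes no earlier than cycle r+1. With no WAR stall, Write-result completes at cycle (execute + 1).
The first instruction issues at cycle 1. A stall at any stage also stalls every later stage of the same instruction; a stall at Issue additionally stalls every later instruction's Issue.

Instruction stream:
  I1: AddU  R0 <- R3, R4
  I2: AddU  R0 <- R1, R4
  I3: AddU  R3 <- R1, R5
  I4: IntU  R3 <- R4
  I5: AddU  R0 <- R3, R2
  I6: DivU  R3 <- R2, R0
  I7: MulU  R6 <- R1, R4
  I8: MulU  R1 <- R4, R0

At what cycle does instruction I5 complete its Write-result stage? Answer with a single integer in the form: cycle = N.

cycle 1: I1→AddU
cycle 2: I1 RO
cycle 4: I1 EX
cycle 5: I1 WR R0
cycle 6: I2→AddU
cycle 7: I2 RO
cycle 9: I2 EX
cycle 10: I2 WR R0
cycle 11: I3→AddU
cycle 12: I3 RO
cycle 14: I3 EX
cycle 15: I3 WR R3
cycle 16: I4→IntU
cycle 17: I4 RO, I5→AddU
cycle 18: I4 EX
cycle 19: I4 WR R3
cycle 20: I5 RO, I6→DivU
cycle 21: I7→MulU
cycle 22: I5 EX, I7 RO
cycle 23: I5 WR R0
cycle 24: I6 RO
cycle 25: I7 EX
cycle 26: I7 WR R6
cycle 27: I8→MulU
cycle 28: I8 RO
cycle 31: I6 EX, I8 EX
cycle 32: I6 WR R3, I8 WR R1

cycle = 23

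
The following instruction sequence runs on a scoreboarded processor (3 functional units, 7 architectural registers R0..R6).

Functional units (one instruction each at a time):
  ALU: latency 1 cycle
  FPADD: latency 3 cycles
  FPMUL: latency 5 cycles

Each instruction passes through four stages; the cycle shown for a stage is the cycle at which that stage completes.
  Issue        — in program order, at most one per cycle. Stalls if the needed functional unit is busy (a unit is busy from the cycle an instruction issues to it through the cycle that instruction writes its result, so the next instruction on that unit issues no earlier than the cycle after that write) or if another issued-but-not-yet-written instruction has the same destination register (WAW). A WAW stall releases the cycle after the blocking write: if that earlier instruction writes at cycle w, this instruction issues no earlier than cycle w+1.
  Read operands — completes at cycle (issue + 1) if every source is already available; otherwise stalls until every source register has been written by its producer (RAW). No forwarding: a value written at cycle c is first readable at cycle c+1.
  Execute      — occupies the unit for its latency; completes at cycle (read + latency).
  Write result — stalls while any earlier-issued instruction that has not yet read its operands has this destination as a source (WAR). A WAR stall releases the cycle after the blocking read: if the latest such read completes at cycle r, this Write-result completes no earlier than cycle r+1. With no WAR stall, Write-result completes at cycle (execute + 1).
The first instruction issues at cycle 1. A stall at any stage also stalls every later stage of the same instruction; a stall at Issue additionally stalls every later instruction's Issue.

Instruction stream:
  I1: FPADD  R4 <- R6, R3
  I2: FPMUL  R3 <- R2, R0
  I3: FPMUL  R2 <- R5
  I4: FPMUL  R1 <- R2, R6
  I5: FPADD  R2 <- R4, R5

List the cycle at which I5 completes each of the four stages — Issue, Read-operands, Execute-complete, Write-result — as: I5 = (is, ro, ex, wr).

I5 = (19, 20, 23, 24)

t=1  I1→FPADD
t=2  I1 RO; I2→FPMUL
t=3  I2 RO
t=5  I1 EX
t=6  I1 WR R4
t=8  I2 EX
t=9  I2 WR R3
t=10  I3→FPMUL
t=11  I3 RO
t=16  I3 EX
t=17  I3 WR R2
t=18  I4→FPMUL
t=19  I4 RO; I5→FPADD
t=20  I5 RO
t=23  I5 EX
t=24  I4 EX; I5 WR R2
t=25  I4 WR R1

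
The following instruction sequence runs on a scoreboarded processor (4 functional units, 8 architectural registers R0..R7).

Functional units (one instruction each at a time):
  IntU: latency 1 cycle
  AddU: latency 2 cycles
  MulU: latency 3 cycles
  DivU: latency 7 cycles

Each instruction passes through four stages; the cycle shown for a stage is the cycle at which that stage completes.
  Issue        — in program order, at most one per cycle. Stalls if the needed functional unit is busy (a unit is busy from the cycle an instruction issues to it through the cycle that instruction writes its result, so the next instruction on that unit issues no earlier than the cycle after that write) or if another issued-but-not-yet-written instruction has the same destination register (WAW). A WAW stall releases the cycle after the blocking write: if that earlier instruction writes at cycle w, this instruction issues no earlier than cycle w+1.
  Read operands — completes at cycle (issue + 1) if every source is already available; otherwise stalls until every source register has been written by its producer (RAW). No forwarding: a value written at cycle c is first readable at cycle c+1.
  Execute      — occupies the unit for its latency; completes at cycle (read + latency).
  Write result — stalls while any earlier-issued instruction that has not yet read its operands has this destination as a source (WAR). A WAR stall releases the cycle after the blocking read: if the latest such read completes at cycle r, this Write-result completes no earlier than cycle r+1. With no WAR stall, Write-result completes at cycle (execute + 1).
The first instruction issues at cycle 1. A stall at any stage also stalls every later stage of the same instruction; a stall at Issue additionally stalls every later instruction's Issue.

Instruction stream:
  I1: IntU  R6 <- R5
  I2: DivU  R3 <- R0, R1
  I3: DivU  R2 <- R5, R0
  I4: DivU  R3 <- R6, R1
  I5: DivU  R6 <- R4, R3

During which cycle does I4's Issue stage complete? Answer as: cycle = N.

cycle = 22

c1: I1 issues→IntU
c2: I1 reads, I2 issues→DivU
c3: I1 exec-done, I2 reads
c4: I1 writes R6
c10: I2 exec-done
c11: I2 writes R3
c12: I3 issues→DivU
c13: I3 reads
c20: I3 exec-done
c21: I3 writes R2
c22: I4 issues→DivU
c23: I4 reads
c30: I4 exec-done
c31: I4 writes R3
c32: I5 issues→DivU
c33: I5 reads
c40: I5 exec-done
c41: I5 writes R6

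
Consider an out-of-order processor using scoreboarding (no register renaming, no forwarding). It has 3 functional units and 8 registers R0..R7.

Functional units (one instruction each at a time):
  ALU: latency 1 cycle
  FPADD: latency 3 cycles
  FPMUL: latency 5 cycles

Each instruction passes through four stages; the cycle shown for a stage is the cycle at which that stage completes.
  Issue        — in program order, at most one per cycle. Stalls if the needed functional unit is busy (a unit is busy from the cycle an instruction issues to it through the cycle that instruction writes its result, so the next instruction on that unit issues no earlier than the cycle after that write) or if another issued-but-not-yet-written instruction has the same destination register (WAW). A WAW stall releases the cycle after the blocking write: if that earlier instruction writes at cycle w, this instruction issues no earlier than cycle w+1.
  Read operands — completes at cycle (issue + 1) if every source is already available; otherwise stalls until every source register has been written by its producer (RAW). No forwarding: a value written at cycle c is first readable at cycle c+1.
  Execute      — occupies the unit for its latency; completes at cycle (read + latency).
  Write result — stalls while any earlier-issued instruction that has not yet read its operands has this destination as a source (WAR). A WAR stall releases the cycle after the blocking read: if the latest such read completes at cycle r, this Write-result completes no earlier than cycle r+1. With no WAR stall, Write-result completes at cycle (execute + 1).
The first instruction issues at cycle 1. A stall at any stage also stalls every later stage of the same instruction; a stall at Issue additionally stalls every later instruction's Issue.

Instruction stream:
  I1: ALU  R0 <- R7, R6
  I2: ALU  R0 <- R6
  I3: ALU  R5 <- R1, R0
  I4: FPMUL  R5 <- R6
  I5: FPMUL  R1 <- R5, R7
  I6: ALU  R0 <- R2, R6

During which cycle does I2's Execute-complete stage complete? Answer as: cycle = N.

cycle = 7

[1] I1 dispatched to ALU
[2] I1 operands ready
[3] I1 complete
[4] R0←I1
[5] I2 dispatched to ALU
[6] I2 operands ready
[7] I2 complete
[8] R0←I2
[9] I3 dispatched to ALU
[10] I3 operands ready
[11] I3 complete
[12] R5←I3
[13] I4 dispatched to FPMUL
[14] I4 operands ready
[19] I4 complete
[20] R5←I4
[21] I5 dispatched to FPMUL
[22] I5 operands ready · I6 dispatched to ALU
[23] I6 operands ready
[24] I6 complete
[25] R0←I6
[27] I5 complete
[28] R1←I5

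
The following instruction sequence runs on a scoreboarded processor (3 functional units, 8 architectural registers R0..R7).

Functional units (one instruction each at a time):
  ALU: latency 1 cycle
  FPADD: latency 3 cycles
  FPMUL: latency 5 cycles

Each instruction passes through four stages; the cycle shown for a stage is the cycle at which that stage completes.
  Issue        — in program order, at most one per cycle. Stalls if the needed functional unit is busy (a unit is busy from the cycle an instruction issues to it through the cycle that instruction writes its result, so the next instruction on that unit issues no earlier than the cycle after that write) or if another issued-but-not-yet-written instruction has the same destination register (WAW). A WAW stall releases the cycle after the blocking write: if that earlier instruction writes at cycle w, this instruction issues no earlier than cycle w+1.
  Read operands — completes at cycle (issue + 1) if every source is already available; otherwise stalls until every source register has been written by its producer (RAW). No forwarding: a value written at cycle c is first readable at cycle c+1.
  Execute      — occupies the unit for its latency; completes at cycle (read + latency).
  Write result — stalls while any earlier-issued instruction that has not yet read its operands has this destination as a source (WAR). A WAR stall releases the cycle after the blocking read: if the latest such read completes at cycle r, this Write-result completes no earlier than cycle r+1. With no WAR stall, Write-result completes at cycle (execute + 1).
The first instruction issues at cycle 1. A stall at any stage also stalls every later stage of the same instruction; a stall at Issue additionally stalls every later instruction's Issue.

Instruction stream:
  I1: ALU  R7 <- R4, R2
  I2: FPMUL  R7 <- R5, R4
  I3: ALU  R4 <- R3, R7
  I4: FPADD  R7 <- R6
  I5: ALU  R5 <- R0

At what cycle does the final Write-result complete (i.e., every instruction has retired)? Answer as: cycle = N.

[1] I1 dispatched to ALU
[2] I1 operands ready
[3] I1 complete
[4] R7←I1
[5] I2 dispatched to FPMUL
[6] I2 operands ready, I3 dispatched to ALU
[11] I2 complete
[12] R7←I2
[13] I3 operands ready, I4 dispatched to FPADD
[14] I3 complete, I4 operands ready
[15] R4←I3
[16] I5 dispatched to ALU
[17] I4 complete, I5 operands ready
[18] R7←I4, I5 complete
[19] R5←I5

cycle = 19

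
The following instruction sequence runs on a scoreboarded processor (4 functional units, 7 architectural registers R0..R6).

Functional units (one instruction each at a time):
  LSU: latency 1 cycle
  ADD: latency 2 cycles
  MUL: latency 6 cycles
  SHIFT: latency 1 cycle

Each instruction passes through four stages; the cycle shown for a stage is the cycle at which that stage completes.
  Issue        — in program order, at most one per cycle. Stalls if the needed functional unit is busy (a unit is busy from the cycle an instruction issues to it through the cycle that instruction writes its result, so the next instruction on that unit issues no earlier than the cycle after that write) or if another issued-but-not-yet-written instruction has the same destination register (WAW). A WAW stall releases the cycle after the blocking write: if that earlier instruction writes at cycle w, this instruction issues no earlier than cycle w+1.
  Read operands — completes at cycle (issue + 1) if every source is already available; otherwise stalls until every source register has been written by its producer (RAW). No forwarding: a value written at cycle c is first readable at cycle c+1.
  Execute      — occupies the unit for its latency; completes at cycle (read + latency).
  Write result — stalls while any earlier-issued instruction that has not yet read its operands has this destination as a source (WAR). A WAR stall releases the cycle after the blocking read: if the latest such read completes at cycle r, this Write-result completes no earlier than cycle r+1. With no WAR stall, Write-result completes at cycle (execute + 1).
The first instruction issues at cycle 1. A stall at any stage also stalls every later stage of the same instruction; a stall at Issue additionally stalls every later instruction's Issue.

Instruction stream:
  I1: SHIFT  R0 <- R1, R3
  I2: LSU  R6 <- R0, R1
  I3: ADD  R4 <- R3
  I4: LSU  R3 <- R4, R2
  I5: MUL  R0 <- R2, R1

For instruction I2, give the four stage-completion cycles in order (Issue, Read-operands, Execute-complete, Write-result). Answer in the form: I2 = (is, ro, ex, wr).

t=1  I1 dispatched to SHIFT
t=2  I1 operands ready · I2 dispatched to LSU
t=3  I1 complete · I3 dispatched to ADD
t=4  R0←I1 · I3 operands ready
t=5  I2 operands ready
t=6  I2 complete · I3 complete
t=7  R6←I2 · R4←I3
t=8  I4 dispatched to LSU
t=9  I4 operands ready · I5 dispatched to MUL
t=10  I4 complete · I5 operands ready
t=11  R3←I4
t=16  I5 complete
t=17  R0←I5

I2 = (2, 5, 6, 7)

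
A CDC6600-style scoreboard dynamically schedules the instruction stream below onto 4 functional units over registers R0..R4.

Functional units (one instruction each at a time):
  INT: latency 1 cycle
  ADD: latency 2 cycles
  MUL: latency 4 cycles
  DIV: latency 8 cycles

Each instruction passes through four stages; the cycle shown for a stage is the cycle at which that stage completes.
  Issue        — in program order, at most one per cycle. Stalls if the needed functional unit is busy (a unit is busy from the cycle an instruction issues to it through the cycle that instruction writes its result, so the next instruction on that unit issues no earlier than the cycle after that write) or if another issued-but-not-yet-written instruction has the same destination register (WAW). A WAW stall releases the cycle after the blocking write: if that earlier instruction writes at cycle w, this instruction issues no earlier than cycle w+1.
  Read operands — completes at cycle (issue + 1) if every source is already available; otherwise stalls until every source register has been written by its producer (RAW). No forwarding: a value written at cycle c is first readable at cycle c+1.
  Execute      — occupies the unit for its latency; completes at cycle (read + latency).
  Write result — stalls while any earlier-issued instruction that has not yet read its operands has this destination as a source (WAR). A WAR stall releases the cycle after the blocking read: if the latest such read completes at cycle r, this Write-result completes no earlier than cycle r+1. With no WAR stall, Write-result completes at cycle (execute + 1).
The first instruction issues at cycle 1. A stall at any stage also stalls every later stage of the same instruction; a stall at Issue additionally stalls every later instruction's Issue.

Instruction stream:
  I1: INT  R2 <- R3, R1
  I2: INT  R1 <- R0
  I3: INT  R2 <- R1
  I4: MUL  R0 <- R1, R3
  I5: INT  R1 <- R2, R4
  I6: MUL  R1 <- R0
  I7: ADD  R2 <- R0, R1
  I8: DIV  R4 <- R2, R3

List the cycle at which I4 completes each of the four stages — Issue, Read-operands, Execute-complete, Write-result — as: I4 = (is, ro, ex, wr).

I4 = (10, 11, 15, 16)

cycle 1: issue I1 (INT)
cycle 2: I1 read-ops
cycle 3: I1 finished on INT
cycle 4: I1→R2
cycle 5: issue I2 (INT)
cycle 6: I2 read-ops
cycle 7: I2 finished on INT
cycle 8: I2→R1
cycle 9: issue I3 (INT)
cycle 10: I3 read-ops · issue I4 (MUL)
cycle 11: I3 finished on INT · I4 read-ops
cycle 12: I3→R2
cycle 13: issue I5 (INT)
cycle 14: I5 read-ops
cycle 15: I4 finished on MUL · I5 finished on INT
cycle 16: I4→R0 · I5→R1
cycle 17: issue I6 (MUL)
cycle 18: I6 read-ops · issue I7 (ADD)
cycle 19: issue I8 (DIV)
cycle 22: I6 finished on MUL
cycle 23: I6→R1
cycle 24: I7 read-ops
cycle 26: I7 finished on ADD
cycle 27: I7→R2
cycle 28: I8 read-ops
cycle 36: I8 finished on DIV
cycle 37: I8→R4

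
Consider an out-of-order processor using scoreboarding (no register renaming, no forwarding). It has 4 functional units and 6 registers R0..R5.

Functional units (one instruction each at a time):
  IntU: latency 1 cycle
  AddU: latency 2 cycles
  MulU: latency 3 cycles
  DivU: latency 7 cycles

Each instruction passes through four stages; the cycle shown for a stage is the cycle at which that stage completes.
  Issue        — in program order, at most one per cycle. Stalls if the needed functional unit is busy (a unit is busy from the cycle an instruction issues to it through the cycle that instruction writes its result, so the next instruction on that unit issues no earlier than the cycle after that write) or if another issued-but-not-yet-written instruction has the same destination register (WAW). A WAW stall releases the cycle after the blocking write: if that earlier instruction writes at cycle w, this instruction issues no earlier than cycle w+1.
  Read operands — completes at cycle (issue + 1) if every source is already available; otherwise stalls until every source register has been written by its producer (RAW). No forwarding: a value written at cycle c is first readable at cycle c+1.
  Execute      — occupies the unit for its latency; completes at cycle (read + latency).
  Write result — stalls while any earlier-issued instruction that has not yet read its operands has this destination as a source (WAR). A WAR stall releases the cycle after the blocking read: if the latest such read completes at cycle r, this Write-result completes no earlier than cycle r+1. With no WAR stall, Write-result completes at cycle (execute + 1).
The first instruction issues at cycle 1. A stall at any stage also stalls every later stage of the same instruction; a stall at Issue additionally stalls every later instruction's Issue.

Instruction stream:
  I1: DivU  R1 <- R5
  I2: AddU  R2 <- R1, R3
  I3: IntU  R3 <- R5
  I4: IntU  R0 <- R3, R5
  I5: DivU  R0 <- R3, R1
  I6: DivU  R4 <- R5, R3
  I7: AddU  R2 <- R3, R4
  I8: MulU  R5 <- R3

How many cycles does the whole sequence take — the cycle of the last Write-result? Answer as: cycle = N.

cycle = 40

t=1  I1→DivU
t=2  I1 RO | I2→AddU
t=3  I3→IntU
t=4  I3 RO
t=5  I3 EX
t=9  I1 EX
t=10  I1 WR R1
t=11  I2 RO
t=12  I3 WR R3
t=13  I2 EX | I4→IntU
t=14  I2 WR R2 | I4 RO
t=15  I4 EX
t=16  I4 WR R0
t=17  I5→DivU
t=18  I5 RO
t=25  I5 EX
t=26  I5 WR R0
t=27  I6→DivU
t=28  I6 RO | I7→AddU
t=29  I8→MulU
t=30  I8 RO
t=33  I8 EX
t=34  I8 WR R5
t=35  I6 EX
t=36  I6 WR R4
t=37  I7 RO
t=39  I7 EX
t=40  I7 WR R2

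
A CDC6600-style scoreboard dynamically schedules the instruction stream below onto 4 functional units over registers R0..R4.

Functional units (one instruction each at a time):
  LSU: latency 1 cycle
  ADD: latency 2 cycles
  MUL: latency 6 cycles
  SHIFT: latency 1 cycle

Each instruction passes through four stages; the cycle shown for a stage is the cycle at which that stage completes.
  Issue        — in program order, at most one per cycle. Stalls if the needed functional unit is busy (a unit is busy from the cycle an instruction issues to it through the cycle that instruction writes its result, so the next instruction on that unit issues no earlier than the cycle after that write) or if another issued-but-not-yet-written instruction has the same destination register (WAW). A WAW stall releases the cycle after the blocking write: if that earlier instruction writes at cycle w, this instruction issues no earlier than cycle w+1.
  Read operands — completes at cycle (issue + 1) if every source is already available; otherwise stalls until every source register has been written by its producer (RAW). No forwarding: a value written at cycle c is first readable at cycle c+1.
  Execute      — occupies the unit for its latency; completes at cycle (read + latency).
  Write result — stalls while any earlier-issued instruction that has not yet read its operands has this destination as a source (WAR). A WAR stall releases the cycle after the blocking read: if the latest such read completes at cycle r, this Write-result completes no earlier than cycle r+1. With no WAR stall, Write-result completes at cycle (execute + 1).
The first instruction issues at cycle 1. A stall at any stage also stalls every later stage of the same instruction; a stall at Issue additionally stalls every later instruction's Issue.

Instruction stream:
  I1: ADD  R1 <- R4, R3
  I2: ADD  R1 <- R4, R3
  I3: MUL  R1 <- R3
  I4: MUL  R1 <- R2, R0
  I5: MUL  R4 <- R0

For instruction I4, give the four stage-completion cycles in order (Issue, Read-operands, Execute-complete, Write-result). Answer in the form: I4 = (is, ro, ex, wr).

I4 = (20, 21, 27, 28)

[I1] 1/2/4/5
[I2] 6/7/9/10  (struct: ADD busy until I1 writes@5)
[I3] 11/12/18/19  (WAW R1: wait I2 write@10)
[I4] 20/21/27/28  (struct: MUL busy until I3 writes@19)
[I5] 29/30/36/37  (struct: MUL busy until I4 writes@28)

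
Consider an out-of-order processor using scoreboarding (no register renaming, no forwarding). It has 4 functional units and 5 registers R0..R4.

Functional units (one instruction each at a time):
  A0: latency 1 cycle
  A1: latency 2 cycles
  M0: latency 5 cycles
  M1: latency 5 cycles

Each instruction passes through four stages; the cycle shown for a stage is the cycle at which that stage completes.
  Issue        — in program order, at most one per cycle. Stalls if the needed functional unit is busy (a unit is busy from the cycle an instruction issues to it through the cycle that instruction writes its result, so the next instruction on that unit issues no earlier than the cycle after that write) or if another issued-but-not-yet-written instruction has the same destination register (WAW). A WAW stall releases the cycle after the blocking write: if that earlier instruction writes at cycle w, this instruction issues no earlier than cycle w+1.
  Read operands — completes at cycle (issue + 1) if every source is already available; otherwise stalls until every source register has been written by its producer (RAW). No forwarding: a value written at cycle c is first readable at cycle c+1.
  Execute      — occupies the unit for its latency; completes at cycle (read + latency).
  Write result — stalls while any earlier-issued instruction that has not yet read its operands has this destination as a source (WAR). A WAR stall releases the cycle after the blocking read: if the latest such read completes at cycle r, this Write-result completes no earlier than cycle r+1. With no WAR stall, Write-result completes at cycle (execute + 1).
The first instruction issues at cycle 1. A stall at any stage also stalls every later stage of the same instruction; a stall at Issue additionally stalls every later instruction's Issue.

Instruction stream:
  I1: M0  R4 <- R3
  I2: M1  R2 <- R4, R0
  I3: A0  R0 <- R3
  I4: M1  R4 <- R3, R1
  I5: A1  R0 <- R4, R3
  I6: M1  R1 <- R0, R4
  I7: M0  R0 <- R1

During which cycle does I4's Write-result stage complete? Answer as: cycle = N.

I1: IS=1 RO=2 EX=7 WR=8
I2: IS=2 RO=9 EX=14 WR=15  [RAW R4: wait I1 write@8]
I3: IS=3 RO=4 EX=5 WR=10  [WAR R0: wait I2 read@9]
I4: IS=16 RO=17 EX=22 WR=23  [struct: M1 busy until I2 writes@15]
I5: IS=17 RO=24 EX=26 WR=27  [RAW R4: wait I4 write@23]
I6: IS=24 RO=28 EX=33 WR=34  [struct: M1 busy until I4 writes@23; RAW R0: wait I5 write@27]
I7: IS=28 RO=35 EX=40 WR=41  [WAW R0: wait I5 write@27; RAW R1: wait I6 write@34]

cycle = 23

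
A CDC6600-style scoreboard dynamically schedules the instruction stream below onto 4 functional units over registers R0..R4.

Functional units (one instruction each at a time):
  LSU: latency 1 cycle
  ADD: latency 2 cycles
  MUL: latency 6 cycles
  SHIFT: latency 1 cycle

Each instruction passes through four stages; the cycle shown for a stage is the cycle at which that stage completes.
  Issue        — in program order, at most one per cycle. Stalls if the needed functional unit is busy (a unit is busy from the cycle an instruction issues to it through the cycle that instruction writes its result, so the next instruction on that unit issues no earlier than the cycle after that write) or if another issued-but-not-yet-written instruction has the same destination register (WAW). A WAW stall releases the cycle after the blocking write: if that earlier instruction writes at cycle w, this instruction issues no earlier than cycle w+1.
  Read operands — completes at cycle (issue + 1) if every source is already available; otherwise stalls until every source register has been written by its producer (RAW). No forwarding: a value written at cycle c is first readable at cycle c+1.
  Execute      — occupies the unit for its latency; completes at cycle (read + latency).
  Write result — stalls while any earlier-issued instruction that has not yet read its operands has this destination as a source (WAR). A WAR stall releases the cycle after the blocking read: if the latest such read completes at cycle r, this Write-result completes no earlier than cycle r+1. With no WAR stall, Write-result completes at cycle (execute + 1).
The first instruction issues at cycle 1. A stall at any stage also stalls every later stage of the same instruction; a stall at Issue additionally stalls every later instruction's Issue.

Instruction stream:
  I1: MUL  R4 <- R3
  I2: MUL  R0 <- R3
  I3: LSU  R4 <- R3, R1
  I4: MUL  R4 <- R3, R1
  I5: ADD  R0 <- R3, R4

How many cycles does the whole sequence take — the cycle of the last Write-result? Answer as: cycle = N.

cycle = 31

[1] I1 issues→MUL
[2] I1 reads
[8] I1 exec-done
[9] I1 writes R4
[10] I2 issues→MUL
[11] I2 reads · I3 issues→LSU
[12] I3 reads
[13] I3 exec-done
[14] I3 writes R4
[17] I2 exec-done
[18] I2 writes R0
[19] I4 issues→MUL
[20] I4 reads · I5 issues→ADD
[26] I4 exec-done
[27] I4 writes R4
[28] I5 reads
[30] I5 exec-done
[31] I5 writes R0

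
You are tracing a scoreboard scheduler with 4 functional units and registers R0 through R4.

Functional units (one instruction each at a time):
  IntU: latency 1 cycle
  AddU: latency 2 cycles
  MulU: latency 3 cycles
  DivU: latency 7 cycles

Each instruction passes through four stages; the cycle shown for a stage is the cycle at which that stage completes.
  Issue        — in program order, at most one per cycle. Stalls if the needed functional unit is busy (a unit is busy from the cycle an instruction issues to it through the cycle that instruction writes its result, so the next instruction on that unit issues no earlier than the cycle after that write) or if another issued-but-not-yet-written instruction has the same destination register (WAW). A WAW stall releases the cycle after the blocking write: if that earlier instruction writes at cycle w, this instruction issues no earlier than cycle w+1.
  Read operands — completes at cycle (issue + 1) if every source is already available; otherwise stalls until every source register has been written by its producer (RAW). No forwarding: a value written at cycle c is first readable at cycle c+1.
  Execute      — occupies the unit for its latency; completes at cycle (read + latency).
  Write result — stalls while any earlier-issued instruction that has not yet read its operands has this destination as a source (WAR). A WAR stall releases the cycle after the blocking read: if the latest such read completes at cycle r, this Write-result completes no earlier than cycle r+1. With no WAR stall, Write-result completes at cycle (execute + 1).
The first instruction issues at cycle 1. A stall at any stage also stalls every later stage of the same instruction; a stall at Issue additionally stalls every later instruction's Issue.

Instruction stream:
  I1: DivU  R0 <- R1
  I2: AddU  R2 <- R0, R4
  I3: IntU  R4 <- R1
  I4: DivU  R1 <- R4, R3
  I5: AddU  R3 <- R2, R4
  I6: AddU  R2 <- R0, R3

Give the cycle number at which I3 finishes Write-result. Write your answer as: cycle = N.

cycle = 12

1) issue 1, read 2, done 9, write 10
2) issue 2, read 11, done 13, write 14  <RAW R0: wait I1 write@10>
3) issue 3, read 4, done 5, write 12  <WAR R4: wait I2 read@11>
4) issue 11, read 13, done 20, write 21  <struct: DivU busy until I1 writes@10 / RAW R4: wait I3 write@12>
5) issue 15, read 16, done 18, write 19  <struct: AddU busy until I2 writes@14>
6) issue 20, read 21, done 23, write 24  <struct: AddU busy until I5 writes@19>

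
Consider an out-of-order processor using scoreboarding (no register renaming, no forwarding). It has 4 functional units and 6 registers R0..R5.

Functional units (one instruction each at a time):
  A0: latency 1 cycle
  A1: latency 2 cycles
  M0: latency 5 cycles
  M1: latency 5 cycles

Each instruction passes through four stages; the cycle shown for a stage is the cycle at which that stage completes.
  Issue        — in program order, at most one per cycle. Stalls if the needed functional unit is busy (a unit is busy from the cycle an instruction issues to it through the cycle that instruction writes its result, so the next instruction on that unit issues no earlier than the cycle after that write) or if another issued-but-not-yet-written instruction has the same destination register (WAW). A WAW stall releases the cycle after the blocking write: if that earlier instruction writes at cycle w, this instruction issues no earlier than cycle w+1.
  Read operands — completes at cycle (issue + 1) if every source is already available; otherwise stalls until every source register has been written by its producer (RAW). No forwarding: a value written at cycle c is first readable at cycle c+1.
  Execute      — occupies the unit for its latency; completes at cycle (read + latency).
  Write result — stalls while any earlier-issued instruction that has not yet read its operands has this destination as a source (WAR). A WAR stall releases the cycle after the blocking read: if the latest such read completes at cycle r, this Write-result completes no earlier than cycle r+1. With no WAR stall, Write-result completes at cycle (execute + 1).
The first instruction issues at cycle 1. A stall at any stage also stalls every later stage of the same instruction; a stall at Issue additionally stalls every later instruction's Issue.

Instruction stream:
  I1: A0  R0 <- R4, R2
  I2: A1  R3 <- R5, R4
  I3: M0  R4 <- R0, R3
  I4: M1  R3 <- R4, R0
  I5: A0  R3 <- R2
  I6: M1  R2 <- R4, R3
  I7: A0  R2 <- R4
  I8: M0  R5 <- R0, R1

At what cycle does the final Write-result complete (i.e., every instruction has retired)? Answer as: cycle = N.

cycle = 40

  I1 | 1 | 2 | 3 | 4
  I2 | 2 | 3 | 5 | 6
  I3 | 3 | 7 | 12 | 13   RAW R3: wait I2 write@6
  I4 | 7 | 14 | 19 | 20   WAW R3: wait I2 write@6 · RAW R4: wait I3 write@13
  I5 | 21 | 22 | 23 | 24   WAW R3: wait I4 write@20
  I6 | 22 | 25 | 30 | 31   RAW R3: wait I5 write@24
  I7 | 32 | 33 | 34 | 35   WAW R2: wait I6 write@31
  I8 | 33 | 34 | 39 | 40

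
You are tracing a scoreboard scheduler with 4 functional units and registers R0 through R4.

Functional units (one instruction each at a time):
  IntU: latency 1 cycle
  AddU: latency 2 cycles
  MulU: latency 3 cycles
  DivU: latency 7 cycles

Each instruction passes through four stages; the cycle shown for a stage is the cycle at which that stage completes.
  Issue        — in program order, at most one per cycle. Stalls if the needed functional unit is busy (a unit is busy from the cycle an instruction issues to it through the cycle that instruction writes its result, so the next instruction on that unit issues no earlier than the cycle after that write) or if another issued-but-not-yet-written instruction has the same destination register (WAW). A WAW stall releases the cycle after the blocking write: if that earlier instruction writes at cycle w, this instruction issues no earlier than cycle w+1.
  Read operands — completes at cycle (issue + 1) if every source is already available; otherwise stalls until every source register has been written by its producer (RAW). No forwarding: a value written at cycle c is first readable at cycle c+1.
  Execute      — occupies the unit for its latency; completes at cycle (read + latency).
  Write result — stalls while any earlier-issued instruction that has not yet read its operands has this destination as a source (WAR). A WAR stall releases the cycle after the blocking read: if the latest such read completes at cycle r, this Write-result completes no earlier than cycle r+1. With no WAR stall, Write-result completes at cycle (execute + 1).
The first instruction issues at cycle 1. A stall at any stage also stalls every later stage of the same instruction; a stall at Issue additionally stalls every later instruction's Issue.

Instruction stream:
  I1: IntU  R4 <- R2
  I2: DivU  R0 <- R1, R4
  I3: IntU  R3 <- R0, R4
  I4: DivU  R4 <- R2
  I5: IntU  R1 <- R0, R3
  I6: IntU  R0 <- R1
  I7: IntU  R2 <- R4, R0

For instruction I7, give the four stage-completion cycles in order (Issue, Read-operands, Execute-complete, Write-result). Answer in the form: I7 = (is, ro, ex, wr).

c1: I1 issues→IntU
c2: I1 reads | I2 issues→DivU
c3: I1 exec-done
c4: I1 writes R4
c5: I2 reads | I3 issues→IntU
c12: I2 exec-done
c13: I2 writes R0
c14: I3 reads | I4 issues→DivU
c15: I3 exec-done | I4 reads
c16: I3 writes R3
c17: I5 issues→IntU
c18: I5 reads
c19: I5 exec-done
c20: I5 writes R1
c21: I6 issues→IntU
c22: I4 exec-done | I6 reads
c23: I4 writes R4 | I6 exec-done
c24: I6 writes R0
c25: I7 issues→IntU
c26: I7 reads
c27: I7 exec-done
c28: I7 writes R2

I7 = (25, 26, 27, 28)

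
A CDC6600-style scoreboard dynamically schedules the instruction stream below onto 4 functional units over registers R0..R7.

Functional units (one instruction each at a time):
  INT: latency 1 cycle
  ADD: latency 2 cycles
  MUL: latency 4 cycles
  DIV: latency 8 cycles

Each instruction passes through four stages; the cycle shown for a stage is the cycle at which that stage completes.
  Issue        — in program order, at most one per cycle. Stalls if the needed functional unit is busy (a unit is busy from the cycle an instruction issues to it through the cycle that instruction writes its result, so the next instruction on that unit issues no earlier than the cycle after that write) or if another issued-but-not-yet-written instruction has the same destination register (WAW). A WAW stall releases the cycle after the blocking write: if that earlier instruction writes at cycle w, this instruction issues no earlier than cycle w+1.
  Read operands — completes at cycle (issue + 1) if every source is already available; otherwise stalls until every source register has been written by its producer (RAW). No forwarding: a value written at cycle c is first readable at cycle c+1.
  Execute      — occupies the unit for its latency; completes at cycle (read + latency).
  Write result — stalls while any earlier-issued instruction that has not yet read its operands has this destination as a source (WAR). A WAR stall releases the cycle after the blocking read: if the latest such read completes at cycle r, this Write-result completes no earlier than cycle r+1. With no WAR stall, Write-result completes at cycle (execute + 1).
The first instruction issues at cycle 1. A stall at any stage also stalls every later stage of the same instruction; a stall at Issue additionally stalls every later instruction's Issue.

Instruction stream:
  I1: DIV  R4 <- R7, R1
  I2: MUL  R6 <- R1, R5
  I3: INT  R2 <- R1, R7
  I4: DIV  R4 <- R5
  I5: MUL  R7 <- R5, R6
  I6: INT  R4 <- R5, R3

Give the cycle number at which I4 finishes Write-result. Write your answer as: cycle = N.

cycle = 22

1) issue 1, read 2, done 10, write 11
2) issue 2, read 3, done 7, write 8
3) issue 3, read 4, done 5, write 6
4) issue 12, read 13, done 21, write 22  <struct: DIV busy until I1 writes@11>
5) issue 13, read 14, done 18, write 19
6) issue 23, read 24, done 25, write 26  <WAW R4: wait I4 write@22>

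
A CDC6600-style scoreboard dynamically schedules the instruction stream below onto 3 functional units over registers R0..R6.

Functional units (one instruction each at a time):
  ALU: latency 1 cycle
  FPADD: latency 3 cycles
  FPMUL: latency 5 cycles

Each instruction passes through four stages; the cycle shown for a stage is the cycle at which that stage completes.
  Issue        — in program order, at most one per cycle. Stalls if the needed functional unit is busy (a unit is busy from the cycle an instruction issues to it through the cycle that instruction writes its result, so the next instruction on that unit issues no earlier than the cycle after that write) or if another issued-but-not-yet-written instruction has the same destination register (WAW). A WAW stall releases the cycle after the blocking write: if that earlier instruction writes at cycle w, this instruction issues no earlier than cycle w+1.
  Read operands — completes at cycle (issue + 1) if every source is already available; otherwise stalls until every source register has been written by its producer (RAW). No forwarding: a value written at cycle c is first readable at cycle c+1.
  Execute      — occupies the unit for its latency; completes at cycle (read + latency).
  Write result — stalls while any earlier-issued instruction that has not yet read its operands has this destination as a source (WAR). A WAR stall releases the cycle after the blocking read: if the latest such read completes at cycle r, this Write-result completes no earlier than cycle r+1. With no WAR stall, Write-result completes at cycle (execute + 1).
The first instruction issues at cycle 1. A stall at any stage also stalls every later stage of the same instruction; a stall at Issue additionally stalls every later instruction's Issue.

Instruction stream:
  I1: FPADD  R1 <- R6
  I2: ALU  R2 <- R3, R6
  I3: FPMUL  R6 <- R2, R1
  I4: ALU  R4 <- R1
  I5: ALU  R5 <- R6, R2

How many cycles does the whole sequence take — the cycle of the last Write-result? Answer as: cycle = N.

c1: I1 issues→FPADD
c2: I1 reads | I2 issues→ALU
c3: I2 reads | I3 issues→FPMUL
c4: I2 exec-done
c5: I1 exec-done | I2 writes R2
c6: I1 writes R1 | I4 issues→ALU
c7: I3 reads | I4 reads
c8: I4 exec-done
c9: I4 writes R4
c10: I5 issues→ALU
c12: I3 exec-done
c13: I3 writes R6
c14: I5 reads
c15: I5 exec-done
c16: I5 writes R5

cycle = 16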